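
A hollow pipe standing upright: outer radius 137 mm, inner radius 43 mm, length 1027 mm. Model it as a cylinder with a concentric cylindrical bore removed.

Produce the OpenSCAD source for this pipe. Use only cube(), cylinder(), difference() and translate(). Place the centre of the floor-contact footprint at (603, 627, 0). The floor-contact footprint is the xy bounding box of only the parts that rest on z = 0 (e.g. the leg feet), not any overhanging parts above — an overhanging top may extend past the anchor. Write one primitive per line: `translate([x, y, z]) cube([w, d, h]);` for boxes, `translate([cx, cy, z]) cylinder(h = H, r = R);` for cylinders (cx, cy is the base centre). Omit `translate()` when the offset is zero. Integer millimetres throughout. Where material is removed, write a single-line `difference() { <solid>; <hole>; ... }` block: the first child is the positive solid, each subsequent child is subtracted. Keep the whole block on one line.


difference() { translate([603, 627, 0]) cylinder(h = 1027, r = 137); translate([603, 627, 0]) cylinder(h = 1027, r = 43); }


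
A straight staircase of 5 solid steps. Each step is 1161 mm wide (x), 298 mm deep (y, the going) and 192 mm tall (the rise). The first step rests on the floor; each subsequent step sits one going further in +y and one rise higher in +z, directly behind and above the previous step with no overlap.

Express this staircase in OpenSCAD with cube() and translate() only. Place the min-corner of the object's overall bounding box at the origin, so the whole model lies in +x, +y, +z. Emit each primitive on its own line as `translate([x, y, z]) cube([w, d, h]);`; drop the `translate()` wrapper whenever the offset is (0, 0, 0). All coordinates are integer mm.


cube([1161, 298, 192]);
translate([0, 298, 192]) cube([1161, 298, 192]);
translate([0, 596, 384]) cube([1161, 298, 192]);
translate([0, 894, 576]) cube([1161, 298, 192]);
translate([0, 1192, 768]) cube([1161, 298, 192]);


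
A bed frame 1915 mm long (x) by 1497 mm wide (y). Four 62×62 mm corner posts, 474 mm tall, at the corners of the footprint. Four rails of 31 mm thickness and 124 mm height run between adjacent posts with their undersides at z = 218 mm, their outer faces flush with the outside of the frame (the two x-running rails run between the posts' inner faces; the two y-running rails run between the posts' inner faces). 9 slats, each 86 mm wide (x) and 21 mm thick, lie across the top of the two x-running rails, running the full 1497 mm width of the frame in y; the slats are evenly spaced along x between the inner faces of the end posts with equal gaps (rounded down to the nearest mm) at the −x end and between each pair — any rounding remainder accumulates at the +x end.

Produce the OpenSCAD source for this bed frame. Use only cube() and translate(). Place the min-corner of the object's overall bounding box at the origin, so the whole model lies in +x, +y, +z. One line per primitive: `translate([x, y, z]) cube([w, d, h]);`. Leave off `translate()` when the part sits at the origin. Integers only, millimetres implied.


// slat z = rail_z + rail_h = 218 + 124 = 342
// slat gap = ⌊(1791 − 9·86) / 10⌋ = 101
cube([62, 62, 474]);
translate([0, 1435, 0]) cube([62, 62, 474]);
translate([1853, 0, 0]) cube([62, 62, 474]);
translate([1853, 1435, 0]) cube([62, 62, 474]);
translate([62, 0, 218]) cube([1791, 31, 124]);
translate([62, 1466, 218]) cube([1791, 31, 124]);
translate([0, 62, 218]) cube([31, 1373, 124]);
translate([1884, 62, 218]) cube([31, 1373, 124]);
translate([163, 0, 342]) cube([86, 1497, 21]);
translate([350, 0, 342]) cube([86, 1497, 21]);
translate([537, 0, 342]) cube([86, 1497, 21]);
translate([724, 0, 342]) cube([86, 1497, 21]);
translate([911, 0, 342]) cube([86, 1497, 21]);
translate([1098, 0, 342]) cube([86, 1497, 21]);
translate([1285, 0, 342]) cube([86, 1497, 21]);
translate([1472, 0, 342]) cube([86, 1497, 21]);
translate([1659, 0, 342]) cube([86, 1497, 21]);


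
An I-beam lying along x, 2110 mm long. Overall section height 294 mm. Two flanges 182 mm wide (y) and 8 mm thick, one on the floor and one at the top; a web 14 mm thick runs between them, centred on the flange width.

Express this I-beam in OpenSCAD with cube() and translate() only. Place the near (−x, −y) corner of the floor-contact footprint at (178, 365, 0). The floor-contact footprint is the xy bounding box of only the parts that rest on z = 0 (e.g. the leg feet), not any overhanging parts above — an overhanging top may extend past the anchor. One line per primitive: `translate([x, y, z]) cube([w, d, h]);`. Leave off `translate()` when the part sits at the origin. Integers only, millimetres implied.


translate([178, 365, 0]) cube([2110, 182, 8]);
translate([178, 449, 8]) cube([2110, 14, 278]);
translate([178, 365, 286]) cube([2110, 182, 8]);


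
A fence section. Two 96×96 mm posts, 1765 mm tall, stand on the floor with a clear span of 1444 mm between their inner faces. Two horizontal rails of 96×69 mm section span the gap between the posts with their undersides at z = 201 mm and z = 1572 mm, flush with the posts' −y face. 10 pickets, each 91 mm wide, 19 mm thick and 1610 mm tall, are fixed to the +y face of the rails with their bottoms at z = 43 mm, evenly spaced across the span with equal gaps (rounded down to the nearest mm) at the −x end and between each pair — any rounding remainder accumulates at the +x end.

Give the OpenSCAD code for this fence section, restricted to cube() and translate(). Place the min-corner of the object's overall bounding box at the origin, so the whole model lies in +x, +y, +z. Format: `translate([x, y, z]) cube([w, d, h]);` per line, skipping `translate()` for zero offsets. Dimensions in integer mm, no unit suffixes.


cube([96, 96, 1765]);
translate([1540, 0, 0]) cube([96, 96, 1765]);
translate([96, 0, 201]) cube([1444, 96, 69]);
translate([96, 0, 1572]) cube([1444, 96, 69]);
translate([144, 96, 43]) cube([91, 19, 1610]);
translate([283, 96, 43]) cube([91, 19, 1610]);
translate([422, 96, 43]) cube([91, 19, 1610]);
translate([561, 96, 43]) cube([91, 19, 1610]);
translate([700, 96, 43]) cube([91, 19, 1610]);
translate([839, 96, 43]) cube([91, 19, 1610]);
translate([978, 96, 43]) cube([91, 19, 1610]);
translate([1117, 96, 43]) cube([91, 19, 1610]);
translate([1256, 96, 43]) cube([91, 19, 1610]);
translate([1395, 96, 43]) cube([91, 19, 1610]);


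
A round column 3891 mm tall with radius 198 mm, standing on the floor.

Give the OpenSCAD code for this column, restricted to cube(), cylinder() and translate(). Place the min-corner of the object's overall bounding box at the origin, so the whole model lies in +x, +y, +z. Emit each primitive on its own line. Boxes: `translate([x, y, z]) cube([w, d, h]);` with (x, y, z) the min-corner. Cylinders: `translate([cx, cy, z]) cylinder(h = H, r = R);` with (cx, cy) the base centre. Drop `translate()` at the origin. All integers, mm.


translate([198, 198, 0]) cylinder(h = 3891, r = 198);


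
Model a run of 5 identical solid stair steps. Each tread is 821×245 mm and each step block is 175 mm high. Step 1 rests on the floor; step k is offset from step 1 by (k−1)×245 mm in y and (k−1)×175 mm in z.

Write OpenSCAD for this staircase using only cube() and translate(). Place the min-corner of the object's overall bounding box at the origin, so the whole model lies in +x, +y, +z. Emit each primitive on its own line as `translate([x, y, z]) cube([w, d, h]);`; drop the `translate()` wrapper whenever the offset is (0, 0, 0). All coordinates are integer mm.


cube([821, 245, 175]);
translate([0, 245, 175]) cube([821, 245, 175]);
translate([0, 490, 350]) cube([821, 245, 175]);
translate([0, 735, 525]) cube([821, 245, 175]);
translate([0, 980, 700]) cube([821, 245, 175]);


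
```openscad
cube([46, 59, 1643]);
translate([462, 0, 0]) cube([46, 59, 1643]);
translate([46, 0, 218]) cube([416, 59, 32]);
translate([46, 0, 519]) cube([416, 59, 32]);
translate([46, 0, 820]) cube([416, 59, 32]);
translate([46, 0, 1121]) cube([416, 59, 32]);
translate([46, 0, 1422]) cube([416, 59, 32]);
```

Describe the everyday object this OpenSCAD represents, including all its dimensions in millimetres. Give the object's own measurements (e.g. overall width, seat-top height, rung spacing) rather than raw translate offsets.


A straight ladder. Two 46×59 mm vertical rails, 1643 mm tall, stand 508 mm apart (outside-to-outside) with their front faces coplanar on the −y side. 5 rungs, each 59 mm deep and 32 mm tall, span between the inner faces of the rails, front faces flush with the rails. The lowest rung's underside is at z = 218 mm and rungs are spaced 301 mm apart (underside to underside).


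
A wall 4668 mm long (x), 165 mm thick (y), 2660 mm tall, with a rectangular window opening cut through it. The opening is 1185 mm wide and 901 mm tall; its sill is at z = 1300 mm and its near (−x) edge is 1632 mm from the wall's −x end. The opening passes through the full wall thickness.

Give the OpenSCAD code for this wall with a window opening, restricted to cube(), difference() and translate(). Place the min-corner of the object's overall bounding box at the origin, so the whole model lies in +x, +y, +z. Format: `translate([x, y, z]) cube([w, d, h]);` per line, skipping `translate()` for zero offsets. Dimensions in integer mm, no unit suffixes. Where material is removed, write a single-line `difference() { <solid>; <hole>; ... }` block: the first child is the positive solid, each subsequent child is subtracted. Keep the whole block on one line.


difference() { cube([4668, 165, 2660]); translate([1632, 0, 1300]) cube([1185, 165, 901]); }


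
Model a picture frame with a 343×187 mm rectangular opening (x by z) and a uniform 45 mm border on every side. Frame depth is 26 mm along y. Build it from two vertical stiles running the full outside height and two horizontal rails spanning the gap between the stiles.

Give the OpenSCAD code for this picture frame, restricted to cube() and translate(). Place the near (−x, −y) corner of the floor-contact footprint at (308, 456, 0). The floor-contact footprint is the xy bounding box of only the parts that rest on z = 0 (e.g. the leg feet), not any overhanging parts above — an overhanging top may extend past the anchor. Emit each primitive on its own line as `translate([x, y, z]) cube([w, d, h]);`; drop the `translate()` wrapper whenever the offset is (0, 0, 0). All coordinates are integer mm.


translate([308, 456, 0]) cube([45, 26, 277]);
translate([696, 456, 0]) cube([45, 26, 277]);
translate([353, 456, 0]) cube([343, 26, 45]);
translate([353, 456, 232]) cube([343, 26, 45]);


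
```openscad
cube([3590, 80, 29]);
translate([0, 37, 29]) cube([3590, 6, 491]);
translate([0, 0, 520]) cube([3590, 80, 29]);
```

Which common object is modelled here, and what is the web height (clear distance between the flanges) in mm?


An I-beam. The web height is 491 mm.

Two wide flanges with a thin centred web — an I-beam. Overall 549 mm minus two 29 mm flanges gives a web of 549 − 2·29 = 491 mm.


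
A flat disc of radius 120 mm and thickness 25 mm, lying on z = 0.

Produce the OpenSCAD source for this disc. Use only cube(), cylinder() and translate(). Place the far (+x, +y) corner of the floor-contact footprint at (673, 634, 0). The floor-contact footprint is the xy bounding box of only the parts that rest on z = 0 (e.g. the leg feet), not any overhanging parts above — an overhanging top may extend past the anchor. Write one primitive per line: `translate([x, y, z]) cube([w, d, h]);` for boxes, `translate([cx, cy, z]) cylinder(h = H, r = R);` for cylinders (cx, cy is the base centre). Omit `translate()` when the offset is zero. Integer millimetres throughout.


translate([553, 514, 0]) cylinder(h = 25, r = 120);


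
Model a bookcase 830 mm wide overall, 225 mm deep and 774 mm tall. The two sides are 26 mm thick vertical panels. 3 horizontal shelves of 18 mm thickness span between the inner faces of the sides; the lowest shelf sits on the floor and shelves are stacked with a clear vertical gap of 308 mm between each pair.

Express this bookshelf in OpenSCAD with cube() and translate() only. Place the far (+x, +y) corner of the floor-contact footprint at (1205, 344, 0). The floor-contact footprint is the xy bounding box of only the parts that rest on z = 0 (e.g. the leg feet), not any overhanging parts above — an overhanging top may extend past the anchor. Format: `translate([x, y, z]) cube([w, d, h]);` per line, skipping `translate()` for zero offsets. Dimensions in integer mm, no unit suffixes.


translate([375, 119, 0]) cube([26, 225, 774]);
translate([1179, 119, 0]) cube([26, 225, 774]);
translate([401, 119, 0]) cube([778, 225, 18]);
translate([401, 119, 326]) cube([778, 225, 18]);
translate([401, 119, 652]) cube([778, 225, 18]);


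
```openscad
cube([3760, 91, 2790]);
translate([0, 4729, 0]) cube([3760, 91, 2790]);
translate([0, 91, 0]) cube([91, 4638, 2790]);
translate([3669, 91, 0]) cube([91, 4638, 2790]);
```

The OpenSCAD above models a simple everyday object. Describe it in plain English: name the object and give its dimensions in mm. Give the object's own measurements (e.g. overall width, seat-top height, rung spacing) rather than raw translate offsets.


The wall frame of a small rectangular building: four walls, each 2790 mm tall and 91 mm thick, enclosing a footprint 3760 mm (x) by 4820 mm (y) outside-to-outside, with no floor or roof. The front and back walls (the −y and +y sides) span the full width; the two side walls fit between them.


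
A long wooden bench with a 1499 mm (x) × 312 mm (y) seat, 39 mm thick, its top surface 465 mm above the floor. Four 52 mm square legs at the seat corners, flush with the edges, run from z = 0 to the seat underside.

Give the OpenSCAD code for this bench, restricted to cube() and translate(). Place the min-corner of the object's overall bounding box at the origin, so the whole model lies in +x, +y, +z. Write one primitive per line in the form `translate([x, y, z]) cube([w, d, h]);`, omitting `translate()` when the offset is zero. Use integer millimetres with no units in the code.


translate([0, 0, 426]) cube([1499, 312, 39]);
cube([52, 52, 426]);
translate([0, 260, 0]) cube([52, 52, 426]);
translate([1447, 0, 0]) cube([52, 52, 426]);
translate([1447, 260, 0]) cube([52, 52, 426]);


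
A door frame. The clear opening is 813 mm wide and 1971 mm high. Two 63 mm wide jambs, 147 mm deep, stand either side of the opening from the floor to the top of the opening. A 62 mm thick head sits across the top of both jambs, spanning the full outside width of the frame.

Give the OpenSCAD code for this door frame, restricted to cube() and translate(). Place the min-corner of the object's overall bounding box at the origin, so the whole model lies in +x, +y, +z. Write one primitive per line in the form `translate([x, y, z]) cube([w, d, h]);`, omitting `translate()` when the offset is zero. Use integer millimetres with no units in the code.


cube([63, 147, 1971]);
translate([876, 0, 0]) cube([63, 147, 1971]);
translate([0, 0, 1971]) cube([939, 147, 62]);


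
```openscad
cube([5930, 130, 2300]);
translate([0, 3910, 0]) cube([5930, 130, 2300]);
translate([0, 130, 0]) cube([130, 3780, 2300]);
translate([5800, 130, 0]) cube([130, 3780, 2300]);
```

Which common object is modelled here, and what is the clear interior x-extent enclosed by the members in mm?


A house (or room) frame. The interior width is 5670 mm.

Four 2300 mm walls enclosing a rectangle with no floor or roof — a room or house frame. Outside width is 5930 mm and wall thickness is 130 mm, so the interior width is 5930 − 2 × 130 = 5670 mm.


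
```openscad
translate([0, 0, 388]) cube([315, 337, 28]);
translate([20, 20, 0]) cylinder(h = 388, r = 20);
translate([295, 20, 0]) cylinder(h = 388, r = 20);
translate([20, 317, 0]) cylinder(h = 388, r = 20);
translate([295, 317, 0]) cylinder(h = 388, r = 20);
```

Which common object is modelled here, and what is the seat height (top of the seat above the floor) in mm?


A stool. The seat height is 416 mm.

A 315×337×28 slab at z = 388 on four corner cylinders — a stool. The seat top is 388 + 28 = 416 mm.


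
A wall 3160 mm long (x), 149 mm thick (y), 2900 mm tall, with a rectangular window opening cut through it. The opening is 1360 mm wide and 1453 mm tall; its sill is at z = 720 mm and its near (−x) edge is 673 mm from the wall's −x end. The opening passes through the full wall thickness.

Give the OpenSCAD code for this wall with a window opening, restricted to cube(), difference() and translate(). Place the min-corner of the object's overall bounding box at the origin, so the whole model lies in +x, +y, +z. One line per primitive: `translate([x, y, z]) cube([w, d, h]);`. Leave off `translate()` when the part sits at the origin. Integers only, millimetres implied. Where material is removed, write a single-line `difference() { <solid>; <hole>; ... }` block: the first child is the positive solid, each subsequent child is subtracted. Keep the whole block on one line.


difference() { cube([3160, 149, 2900]); translate([673, 0, 720]) cube([1360, 149, 1453]); }


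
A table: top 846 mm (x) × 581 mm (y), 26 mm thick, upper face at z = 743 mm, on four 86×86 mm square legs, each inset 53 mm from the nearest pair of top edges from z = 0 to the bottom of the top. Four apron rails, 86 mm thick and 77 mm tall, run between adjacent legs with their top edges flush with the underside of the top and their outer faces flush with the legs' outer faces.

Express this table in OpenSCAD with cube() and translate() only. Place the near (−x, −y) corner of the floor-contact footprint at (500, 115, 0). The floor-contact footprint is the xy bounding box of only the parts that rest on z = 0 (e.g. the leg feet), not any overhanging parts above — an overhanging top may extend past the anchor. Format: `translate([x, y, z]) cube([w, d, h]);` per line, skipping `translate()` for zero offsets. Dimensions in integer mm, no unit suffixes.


translate([447, 62, 717]) cube([846, 581, 26]);
translate([500, 115, 0]) cube([86, 86, 717]);
translate([1154, 115, 0]) cube([86, 86, 717]);
translate([500, 504, 0]) cube([86, 86, 717]);
translate([1154, 504, 0]) cube([86, 86, 717]);
translate([586, 115, 640]) cube([568, 86, 77]);
translate([586, 504, 640]) cube([568, 86, 77]);
translate([500, 201, 640]) cube([86, 303, 77]);
translate([1154, 201, 640]) cube([86, 303, 77]);


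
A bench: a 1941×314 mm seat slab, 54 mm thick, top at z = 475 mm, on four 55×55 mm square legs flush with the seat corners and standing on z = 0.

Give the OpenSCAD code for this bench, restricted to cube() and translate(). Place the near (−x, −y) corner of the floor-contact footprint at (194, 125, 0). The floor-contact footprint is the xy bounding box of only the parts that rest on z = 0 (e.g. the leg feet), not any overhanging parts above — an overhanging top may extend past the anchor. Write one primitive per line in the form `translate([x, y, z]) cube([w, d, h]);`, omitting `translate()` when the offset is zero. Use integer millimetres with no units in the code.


translate([194, 125, 421]) cube([1941, 314, 54]);
translate([194, 125, 0]) cube([55, 55, 421]);
translate([194, 384, 0]) cube([55, 55, 421]);
translate([2080, 125, 0]) cube([55, 55, 421]);
translate([2080, 384, 0]) cube([55, 55, 421]);


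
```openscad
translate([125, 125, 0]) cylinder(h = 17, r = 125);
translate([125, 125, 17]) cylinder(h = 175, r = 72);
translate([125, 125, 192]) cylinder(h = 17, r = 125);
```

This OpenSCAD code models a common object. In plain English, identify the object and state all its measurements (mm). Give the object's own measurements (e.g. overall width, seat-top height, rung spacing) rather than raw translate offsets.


A spool: two coaxial disc flanges of radius 125 mm and thickness 17 mm, joined by a core cylinder of radius 72 mm and height 175 mm. The lower flange rests on z = 0 and the three cylinders share a vertical axis.


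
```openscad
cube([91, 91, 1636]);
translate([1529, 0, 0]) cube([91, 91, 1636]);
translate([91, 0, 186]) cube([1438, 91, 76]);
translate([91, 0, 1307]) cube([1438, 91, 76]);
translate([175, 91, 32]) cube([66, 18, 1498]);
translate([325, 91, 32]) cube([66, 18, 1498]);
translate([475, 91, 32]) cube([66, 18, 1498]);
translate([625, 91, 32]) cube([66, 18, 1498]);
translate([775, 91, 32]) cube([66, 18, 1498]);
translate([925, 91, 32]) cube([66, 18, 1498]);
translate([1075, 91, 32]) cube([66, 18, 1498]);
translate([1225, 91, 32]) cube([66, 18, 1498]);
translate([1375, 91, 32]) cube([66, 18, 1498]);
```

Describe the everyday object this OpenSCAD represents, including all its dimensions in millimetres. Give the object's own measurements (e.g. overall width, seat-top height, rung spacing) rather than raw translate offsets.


A fence section. Two 91×91 mm posts, 1636 mm tall, stand on the floor with a clear span of 1438 mm between their inner faces. Two horizontal rails of 91×76 mm section span the gap between the posts with their undersides at z = 186 mm and z = 1307 mm, flush with the posts' −y face. 9 pickets, each 66 mm wide, 18 mm thick and 1498 mm tall, are fixed to the +y face of the rails with their bottoms at z = 32 mm, spaced across the span with a 84 mm gap after the −x post and between neighbouring pickets, with 88 mm left before the +x post.


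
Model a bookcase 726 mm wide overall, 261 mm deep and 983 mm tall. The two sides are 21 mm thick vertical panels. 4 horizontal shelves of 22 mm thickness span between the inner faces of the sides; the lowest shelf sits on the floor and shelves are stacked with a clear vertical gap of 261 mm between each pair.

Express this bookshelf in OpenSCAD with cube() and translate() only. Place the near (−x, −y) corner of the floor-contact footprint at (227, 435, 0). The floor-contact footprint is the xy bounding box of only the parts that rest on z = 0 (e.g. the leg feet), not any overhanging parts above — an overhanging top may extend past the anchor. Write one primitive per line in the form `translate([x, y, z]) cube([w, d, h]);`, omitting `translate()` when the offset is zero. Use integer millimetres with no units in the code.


translate([227, 435, 0]) cube([21, 261, 983]);
translate([932, 435, 0]) cube([21, 261, 983]);
translate([248, 435, 0]) cube([684, 261, 22]);
translate([248, 435, 283]) cube([684, 261, 22]);
translate([248, 435, 566]) cube([684, 261, 22]);
translate([248, 435, 849]) cube([684, 261, 22]);


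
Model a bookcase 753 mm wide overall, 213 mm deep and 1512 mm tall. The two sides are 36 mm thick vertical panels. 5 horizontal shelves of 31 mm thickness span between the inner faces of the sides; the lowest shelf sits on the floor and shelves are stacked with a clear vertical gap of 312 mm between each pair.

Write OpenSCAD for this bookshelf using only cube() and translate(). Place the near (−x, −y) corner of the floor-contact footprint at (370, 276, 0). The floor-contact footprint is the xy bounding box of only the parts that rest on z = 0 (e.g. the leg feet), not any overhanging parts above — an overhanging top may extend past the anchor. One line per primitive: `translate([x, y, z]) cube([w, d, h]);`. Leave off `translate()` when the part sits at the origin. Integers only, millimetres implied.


translate([370, 276, 0]) cube([36, 213, 1512]);
translate([1087, 276, 0]) cube([36, 213, 1512]);
translate([406, 276, 0]) cube([681, 213, 31]);
translate([406, 276, 343]) cube([681, 213, 31]);
translate([406, 276, 686]) cube([681, 213, 31]);
translate([406, 276, 1029]) cube([681, 213, 31]);
translate([406, 276, 1372]) cube([681, 213, 31]);


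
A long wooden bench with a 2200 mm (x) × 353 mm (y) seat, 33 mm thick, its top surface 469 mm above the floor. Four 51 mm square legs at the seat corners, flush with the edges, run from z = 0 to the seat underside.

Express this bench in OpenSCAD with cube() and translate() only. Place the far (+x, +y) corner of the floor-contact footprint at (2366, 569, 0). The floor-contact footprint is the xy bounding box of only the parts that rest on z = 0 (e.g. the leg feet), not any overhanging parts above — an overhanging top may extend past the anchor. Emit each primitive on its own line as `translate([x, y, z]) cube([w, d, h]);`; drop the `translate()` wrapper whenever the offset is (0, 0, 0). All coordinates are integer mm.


translate([166, 216, 436]) cube([2200, 353, 33]);
translate([166, 216, 0]) cube([51, 51, 436]);
translate([166, 518, 0]) cube([51, 51, 436]);
translate([2315, 216, 0]) cube([51, 51, 436]);
translate([2315, 518, 0]) cube([51, 51, 436]);


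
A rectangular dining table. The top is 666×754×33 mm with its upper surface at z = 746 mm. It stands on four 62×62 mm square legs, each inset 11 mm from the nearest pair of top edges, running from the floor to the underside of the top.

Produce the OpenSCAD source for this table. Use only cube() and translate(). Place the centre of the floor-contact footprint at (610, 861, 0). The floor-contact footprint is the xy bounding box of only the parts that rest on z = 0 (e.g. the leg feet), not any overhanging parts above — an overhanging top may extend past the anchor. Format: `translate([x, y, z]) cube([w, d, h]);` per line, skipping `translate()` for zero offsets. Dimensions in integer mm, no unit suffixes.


// leg_h = 746 - 33 = 713
translate([277, 484, 713]) cube([666, 754, 33]);
translate([288, 495, 0]) cube([62, 62, 713]);
translate([870, 495, 0]) cube([62, 62, 713]);
translate([288, 1165, 0]) cube([62, 62, 713]);
translate([870, 1165, 0]) cube([62, 62, 713]);


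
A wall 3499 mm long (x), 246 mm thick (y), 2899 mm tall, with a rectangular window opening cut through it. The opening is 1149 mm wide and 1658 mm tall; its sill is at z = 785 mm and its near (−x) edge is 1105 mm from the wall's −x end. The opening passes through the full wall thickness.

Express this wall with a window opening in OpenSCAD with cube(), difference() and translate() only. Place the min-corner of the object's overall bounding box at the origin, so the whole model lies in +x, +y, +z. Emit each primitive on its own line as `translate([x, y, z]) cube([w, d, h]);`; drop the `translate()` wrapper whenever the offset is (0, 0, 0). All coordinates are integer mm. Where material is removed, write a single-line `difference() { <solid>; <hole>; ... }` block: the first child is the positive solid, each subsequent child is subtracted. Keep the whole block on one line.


difference() { cube([3499, 246, 2899]); translate([1105, 0, 785]) cube([1149, 246, 1658]); }


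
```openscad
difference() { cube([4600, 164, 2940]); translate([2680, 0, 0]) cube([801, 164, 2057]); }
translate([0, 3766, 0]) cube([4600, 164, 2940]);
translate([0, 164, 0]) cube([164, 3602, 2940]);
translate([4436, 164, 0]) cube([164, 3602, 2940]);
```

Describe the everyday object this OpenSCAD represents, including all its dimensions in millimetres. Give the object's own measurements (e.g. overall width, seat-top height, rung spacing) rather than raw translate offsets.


A single room: four walls, each 2940 mm tall and 164 mm thick, enclosing an outside footprint 4600×3930 mm (x × y), no floor or roof. The front and back walls (−y and +y sides) run the full x-width; the side walls fit between their inner faces. A door opening 801 mm wide and 2057 mm tall is cut through the front wall from the floor up, its −x edge 2680 mm from the wall's −x end.


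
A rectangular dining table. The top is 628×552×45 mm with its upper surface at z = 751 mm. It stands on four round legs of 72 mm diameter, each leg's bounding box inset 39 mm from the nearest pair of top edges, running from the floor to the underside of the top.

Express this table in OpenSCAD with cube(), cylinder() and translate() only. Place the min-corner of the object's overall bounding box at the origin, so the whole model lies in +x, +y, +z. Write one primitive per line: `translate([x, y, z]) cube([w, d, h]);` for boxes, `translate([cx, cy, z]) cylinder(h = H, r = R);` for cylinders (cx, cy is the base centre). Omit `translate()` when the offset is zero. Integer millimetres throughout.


translate([0, 0, 706]) cube([628, 552, 45]);
translate([75, 75, 0]) cylinder(h = 706, r = 36);
translate([553, 75, 0]) cylinder(h = 706, r = 36);
translate([75, 477, 0]) cylinder(h = 706, r = 36);
translate([553, 477, 0]) cylinder(h = 706, r = 36);


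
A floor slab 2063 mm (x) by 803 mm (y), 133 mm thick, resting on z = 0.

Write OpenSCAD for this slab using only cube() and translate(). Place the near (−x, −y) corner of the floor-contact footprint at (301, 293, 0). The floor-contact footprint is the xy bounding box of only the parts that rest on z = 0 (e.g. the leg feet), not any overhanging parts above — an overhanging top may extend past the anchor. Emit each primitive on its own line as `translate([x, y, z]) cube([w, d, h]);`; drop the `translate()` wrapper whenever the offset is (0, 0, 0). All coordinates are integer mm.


translate([301, 293, 0]) cube([2063, 803, 133]);


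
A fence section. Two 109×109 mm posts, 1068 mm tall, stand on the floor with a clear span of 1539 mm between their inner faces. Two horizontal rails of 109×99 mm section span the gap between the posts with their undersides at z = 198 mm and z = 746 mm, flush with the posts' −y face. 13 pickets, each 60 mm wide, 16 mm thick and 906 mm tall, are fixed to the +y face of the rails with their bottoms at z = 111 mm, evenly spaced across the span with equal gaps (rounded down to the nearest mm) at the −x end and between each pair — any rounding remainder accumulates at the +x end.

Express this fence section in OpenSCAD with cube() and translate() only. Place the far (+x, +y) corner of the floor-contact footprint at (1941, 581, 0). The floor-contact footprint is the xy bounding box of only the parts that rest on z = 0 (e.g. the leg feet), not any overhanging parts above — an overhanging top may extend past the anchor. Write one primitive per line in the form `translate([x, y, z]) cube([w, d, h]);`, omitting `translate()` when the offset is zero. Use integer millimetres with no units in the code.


translate([184, 472, 0]) cube([109, 109, 1068]);
translate([1832, 472, 0]) cube([109, 109, 1068]);
translate([293, 472, 198]) cube([1539, 109, 99]);
translate([293, 472, 746]) cube([1539, 109, 99]);
translate([347, 581, 111]) cube([60, 16, 906]);
translate([461, 581, 111]) cube([60, 16, 906]);
translate([575, 581, 111]) cube([60, 16, 906]);
translate([689, 581, 111]) cube([60, 16, 906]);
translate([803, 581, 111]) cube([60, 16, 906]);
translate([917, 581, 111]) cube([60, 16, 906]);
translate([1031, 581, 111]) cube([60, 16, 906]);
translate([1145, 581, 111]) cube([60, 16, 906]);
translate([1259, 581, 111]) cube([60, 16, 906]);
translate([1373, 581, 111]) cube([60, 16, 906]);
translate([1487, 581, 111]) cube([60, 16, 906]);
translate([1601, 581, 111]) cube([60, 16, 906]);
translate([1715, 581, 111]) cube([60, 16, 906]);


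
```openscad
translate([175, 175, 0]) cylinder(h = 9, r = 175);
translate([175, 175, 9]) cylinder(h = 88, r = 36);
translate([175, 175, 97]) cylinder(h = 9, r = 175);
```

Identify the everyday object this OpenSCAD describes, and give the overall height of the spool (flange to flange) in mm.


A spool. The overall height is 106 mm.

Three coaxial cylinders, large–small–large — a spool. Two 9 mm flanges and a 88 mm core give 9 + 88 + 9 = 106 mm.


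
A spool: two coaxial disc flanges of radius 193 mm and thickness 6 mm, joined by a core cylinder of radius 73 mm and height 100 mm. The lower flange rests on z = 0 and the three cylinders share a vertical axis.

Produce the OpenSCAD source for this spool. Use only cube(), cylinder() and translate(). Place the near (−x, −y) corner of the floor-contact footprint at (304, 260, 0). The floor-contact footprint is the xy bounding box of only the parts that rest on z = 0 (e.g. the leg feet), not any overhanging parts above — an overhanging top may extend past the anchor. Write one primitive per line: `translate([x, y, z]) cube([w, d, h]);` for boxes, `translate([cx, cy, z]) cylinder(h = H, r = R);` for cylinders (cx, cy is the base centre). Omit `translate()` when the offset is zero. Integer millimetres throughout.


translate([497, 453, 0]) cylinder(h = 6, r = 193);
translate([497, 453, 6]) cylinder(h = 100, r = 73);
translate([497, 453, 106]) cylinder(h = 6, r = 193);


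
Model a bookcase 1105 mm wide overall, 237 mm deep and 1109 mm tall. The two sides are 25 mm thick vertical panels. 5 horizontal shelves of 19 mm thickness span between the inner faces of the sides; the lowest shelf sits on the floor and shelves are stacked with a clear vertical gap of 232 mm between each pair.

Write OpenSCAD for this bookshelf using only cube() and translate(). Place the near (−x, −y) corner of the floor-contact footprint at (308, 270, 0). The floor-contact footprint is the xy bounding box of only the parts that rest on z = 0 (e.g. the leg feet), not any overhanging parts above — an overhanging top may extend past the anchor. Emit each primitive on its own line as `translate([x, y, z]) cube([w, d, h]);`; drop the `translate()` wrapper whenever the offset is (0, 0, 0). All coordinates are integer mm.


translate([308, 270, 0]) cube([25, 237, 1109]);
translate([1388, 270, 0]) cube([25, 237, 1109]);
translate([333, 270, 0]) cube([1055, 237, 19]);
translate([333, 270, 251]) cube([1055, 237, 19]);
translate([333, 270, 502]) cube([1055, 237, 19]);
translate([333, 270, 753]) cube([1055, 237, 19]);
translate([333, 270, 1004]) cube([1055, 237, 19]);


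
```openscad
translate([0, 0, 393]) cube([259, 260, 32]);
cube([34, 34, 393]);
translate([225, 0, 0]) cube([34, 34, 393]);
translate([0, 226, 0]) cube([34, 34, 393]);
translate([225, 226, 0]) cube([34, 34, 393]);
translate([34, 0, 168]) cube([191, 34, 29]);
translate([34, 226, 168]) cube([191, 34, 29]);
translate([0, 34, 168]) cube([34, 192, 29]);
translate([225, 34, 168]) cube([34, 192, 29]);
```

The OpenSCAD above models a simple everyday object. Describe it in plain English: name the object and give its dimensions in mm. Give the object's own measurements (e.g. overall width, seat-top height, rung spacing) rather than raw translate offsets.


A four-legged stool. The seat is a 259×260×32 mm slab whose top surface is at z = 425 mm; four square legs, each 34×34 mm in cross-section, run from the floor (z = 0) to the underside of the seat, each flush with a corner of the seat. Four stretchers, 34 mm wide and 29 mm tall, connect adjacent legs with their undersides at z = 168 mm, each running between the inner faces of the legs it joins and aligned with the legs' outer faces on the other axis.


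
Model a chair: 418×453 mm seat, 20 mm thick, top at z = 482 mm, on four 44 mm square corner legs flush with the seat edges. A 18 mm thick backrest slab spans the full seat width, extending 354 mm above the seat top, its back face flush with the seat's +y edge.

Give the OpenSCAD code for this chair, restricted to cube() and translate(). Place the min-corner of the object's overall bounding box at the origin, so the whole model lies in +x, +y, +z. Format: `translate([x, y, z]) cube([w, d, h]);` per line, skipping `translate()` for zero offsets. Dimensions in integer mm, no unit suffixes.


// leg_h = 482 - 20 = 462
translate([0, 0, 462]) cube([418, 453, 20]);
cube([44, 44, 462]);
translate([374, 0, 0]) cube([44, 44, 462]);
translate([0, 409, 0]) cube([44, 44, 462]);
translate([374, 409, 0]) cube([44, 44, 462]);
translate([0, 435, 482]) cube([418, 18, 354]);


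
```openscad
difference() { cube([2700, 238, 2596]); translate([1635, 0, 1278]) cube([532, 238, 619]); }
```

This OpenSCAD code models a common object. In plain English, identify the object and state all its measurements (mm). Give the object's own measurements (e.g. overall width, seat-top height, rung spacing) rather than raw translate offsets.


A wall 2700 mm long (x), 238 mm thick (y), 2596 mm tall, with a rectangular window opening cut through it. The opening is 532 mm wide and 619 mm tall; its sill is at z = 1278 mm and its near (−x) edge is 1635 mm from the wall's −x end. The opening passes through the full wall thickness.


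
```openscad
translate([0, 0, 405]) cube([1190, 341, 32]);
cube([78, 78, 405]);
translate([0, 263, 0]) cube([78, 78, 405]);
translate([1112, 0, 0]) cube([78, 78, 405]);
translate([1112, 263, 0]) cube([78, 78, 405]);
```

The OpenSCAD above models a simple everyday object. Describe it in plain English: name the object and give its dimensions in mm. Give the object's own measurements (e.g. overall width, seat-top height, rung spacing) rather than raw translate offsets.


A long wooden bench with a 1190 mm (x) × 341 mm (y) seat, 32 mm thick, its top surface 437 mm above the floor. Four 78 mm square legs at the seat corners, flush with the edges, run from z = 0 to the seat underside.


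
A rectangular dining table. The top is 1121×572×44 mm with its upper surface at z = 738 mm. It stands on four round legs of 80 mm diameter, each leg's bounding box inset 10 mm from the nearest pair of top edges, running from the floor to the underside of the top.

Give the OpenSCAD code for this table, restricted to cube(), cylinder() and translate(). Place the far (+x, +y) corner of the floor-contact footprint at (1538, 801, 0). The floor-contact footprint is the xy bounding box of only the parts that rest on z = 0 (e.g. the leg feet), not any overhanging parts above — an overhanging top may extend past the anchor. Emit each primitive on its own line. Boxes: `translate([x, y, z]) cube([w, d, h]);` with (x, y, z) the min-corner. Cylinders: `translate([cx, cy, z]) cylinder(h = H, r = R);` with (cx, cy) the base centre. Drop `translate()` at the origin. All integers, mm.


translate([427, 239, 694]) cube([1121, 572, 44]);
translate([477, 289, 0]) cylinder(h = 694, r = 40);
translate([1498, 289, 0]) cylinder(h = 694, r = 40);
translate([477, 761, 0]) cylinder(h = 694, r = 40);
translate([1498, 761, 0]) cylinder(h = 694, r = 40);


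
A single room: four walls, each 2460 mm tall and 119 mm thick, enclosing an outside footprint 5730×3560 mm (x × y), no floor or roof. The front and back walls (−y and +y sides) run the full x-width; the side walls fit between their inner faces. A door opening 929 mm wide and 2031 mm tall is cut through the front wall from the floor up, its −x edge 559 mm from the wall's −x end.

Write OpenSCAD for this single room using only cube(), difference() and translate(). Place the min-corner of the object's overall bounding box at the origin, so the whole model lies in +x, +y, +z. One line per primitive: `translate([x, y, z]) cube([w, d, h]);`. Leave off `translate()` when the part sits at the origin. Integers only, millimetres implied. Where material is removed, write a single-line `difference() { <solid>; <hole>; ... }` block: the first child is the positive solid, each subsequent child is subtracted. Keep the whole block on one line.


difference() { cube([5730, 119, 2460]); translate([559, 0, 0]) cube([929, 119, 2031]); }
translate([0, 3441, 0]) cube([5730, 119, 2460]);
translate([0, 119, 0]) cube([119, 3322, 2460]);
translate([5611, 119, 0]) cube([119, 3322, 2460]);


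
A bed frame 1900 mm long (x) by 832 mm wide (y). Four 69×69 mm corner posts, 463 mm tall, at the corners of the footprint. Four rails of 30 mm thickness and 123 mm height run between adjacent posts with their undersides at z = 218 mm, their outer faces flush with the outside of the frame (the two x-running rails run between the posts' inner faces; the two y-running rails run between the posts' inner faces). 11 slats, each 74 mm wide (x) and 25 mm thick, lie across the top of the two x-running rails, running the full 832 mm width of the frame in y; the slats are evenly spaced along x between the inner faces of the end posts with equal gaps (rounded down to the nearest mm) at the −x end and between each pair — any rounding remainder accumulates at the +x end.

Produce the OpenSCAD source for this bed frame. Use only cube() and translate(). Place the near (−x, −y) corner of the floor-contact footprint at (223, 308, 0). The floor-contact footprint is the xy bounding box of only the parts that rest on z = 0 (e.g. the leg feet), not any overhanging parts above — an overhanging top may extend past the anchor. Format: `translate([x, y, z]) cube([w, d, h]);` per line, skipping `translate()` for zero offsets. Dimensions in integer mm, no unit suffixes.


translate([223, 308, 0]) cube([69, 69, 463]);
translate([223, 1071, 0]) cube([69, 69, 463]);
translate([2054, 308, 0]) cube([69, 69, 463]);
translate([2054, 1071, 0]) cube([69, 69, 463]);
translate([292, 308, 218]) cube([1762, 30, 123]);
translate([292, 1110, 218]) cube([1762, 30, 123]);
translate([223, 377, 218]) cube([30, 694, 123]);
translate([2093, 377, 218]) cube([30, 694, 123]);
translate([371, 308, 341]) cube([74, 832, 25]);
translate([524, 308, 341]) cube([74, 832, 25]);
translate([677, 308, 341]) cube([74, 832, 25]);
translate([830, 308, 341]) cube([74, 832, 25]);
translate([983, 308, 341]) cube([74, 832, 25]);
translate([1136, 308, 341]) cube([74, 832, 25]);
translate([1289, 308, 341]) cube([74, 832, 25]);
translate([1442, 308, 341]) cube([74, 832, 25]);
translate([1595, 308, 341]) cube([74, 832, 25]);
translate([1748, 308, 341]) cube([74, 832, 25]);
translate([1901, 308, 341]) cube([74, 832, 25]);
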